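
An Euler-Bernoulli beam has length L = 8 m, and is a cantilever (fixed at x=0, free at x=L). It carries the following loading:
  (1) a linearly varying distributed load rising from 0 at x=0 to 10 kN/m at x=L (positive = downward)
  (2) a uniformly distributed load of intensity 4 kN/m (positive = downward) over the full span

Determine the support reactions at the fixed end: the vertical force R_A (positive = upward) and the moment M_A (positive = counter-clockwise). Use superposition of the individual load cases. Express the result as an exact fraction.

R_A = 72 kN, M_A = 1024/3 kN·m

Load 1 — triangular load w₀=10 kN/m (0→w₀ over full span):
  R_A = w₀L/2 = 10·8/2 = 40 kN
  M_A = w₀L²/3 = 10·8²/3 = 640/3 kN·m
Load 2 — uniform load w=4 kN/m over full span:
  R_A = wL = 4·8 = 32 kN
  M_A = wL²/2 = 4·8²/2 = 128 kN·m
Superposition: R_A = 72 kN, M_A = 1024/3 kN·m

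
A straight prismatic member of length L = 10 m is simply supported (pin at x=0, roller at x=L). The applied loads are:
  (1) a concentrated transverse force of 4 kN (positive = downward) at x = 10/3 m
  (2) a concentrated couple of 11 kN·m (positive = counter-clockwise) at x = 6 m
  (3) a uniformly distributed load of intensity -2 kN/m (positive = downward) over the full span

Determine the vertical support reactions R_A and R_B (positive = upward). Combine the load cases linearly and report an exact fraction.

Load 1 — point force P=4 kN at a=10/3 m (b=L-a=20/3):
  R_A = Pb/L = 4·(20/3)/10 = 8/3 kN
  R_B = Pa/L = 4·(10/3)/10 = 4/3 kN
Load 2 — applied couple M₀=11 kN·m at a=6 m (b=L-a=4):
  R_A = M₀/L = 11/10 kN
  R_B = -M₀/L = -11/10 kN
Load 3 — uniform load w=-2 kN/m over full span:
  R_A = wL/2 = (-2)·10/2 = -10 kN
  R_B = wL/2 = (-2)·10/2 = -10 kN
Superposition: R_A = -187/30 kN, R_B = -293/30 kN

R_A = -187/30 kN, R_B = -293/30 kN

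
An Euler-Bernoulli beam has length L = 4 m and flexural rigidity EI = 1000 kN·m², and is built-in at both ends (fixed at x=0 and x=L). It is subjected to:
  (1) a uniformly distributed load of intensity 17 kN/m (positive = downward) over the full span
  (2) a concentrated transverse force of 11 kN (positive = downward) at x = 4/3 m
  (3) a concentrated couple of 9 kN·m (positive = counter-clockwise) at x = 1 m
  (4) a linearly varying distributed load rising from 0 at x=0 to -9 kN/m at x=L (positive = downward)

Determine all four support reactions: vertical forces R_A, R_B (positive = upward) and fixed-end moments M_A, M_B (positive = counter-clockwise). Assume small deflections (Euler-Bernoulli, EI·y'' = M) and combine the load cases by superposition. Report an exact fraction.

Load 1 — uniform load w=17 kN/m over full span:
  R_A = wL/2 = 17·4/2 = 34 kN
  M_A = wL²/12 = 17·4²/12 = 68/3 kN·m
  R_B = wL/2 = 17·4/2 = 34 kN
  M_B = -wL²/12 = -17·4²/12 = -68/3 kN·m
Load 2 — point force P=11 kN at a=4/3 m (b=L-a=8/3):
  R_A = Pb²(3a+b)/L³ = 11·(8/3)²·(3·(4/3)+(8/3))/4³ = 220/27 kN
  M_A = Pab²/L² = 11·(4/3)·(8/3)²/4² = 176/27 kN·m
  R_B = Pa²(a+3b)/L³ = 11·(4/3)²·((4/3)+3·(8/3))/4³ = 77/27 kN
  M_B = -Pa²b/L² = -11·(4/3)²·(8/3)/4² = -88/27 kN·m
Load 3 — applied couple M₀=9 kN·m at a=1 m (b=L-a=3):
  R_A = 6M₀ab/L³ = 6·9·1·3/4³ = 81/32 kN
  M_A = M₀b(2a-b)/L² = 9·3·(2·1-3)/4² = -27/16 kN·m
  R_B = -6M₀ab/L³ = -6·9·1·3/4³ = -81/32 kN
  M_B = M₀a(2b-a)/L² = 9·1·(2·3-1)/4² = 45/16 kN·m
Load 4 — triangular load w₀=-9 kN/m (0→w₀ over full span):
  R_A = 3w₀L/20 = 3·(-9)·4/20 = -27/5 kN
  M_A = w₀L²/30 = (-9)·4²/30 = -24/5 kN·m
  R_B = 7w₀L/20 = 7·(-9)·4/20 = -63/5 kN
  M_B = -w₀L²/20 = -(-9)·4²/20 = 36/5 kN·m
Superposition: R_A = 169687/4320 kN, M_A = 49027/2160 kN·m, R_B = 93833/4320 kN, M_B = -34373/2160 kN·m

R_A = 169687/4320 kN, M_A = 49027/2160 kN·m, R_B = 93833/4320 kN, M_B = -34373/2160 kN·m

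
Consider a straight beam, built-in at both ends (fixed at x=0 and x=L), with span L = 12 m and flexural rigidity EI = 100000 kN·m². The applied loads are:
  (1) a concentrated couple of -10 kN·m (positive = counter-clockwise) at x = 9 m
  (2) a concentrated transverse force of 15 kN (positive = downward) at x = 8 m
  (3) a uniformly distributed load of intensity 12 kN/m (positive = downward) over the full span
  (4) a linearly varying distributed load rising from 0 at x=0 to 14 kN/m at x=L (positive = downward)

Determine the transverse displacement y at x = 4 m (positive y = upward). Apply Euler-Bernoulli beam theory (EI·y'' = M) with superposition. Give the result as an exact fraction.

Load 1 — applied couple M₀=-10 kN·m at a=9 m (b=L-a=3):
  y_1 = (R_Ax³/6 - M_Ax²/2)/EI  [x≤a] with R_A=-15/16, M_A=-25/8 = ((-15/16)·4³/6 - (-25/8)·4²/2)/100000 = 3/20000 m
Load 2 — point force P=15 kN at a=8 m (b=L-a=4):
  y_2 = -Pb²x²(3aL-(3a+b)x)/(6L³EI)  [x≤a] = -15·4²·4²·(3·8·12-(3·8+4)·4)/(6·12³·100000) = -11/16875 m
Load 3 — uniform load w=12 kN/m over full span:
  y_3 = -wx²(L-x)²/(24EI) = -12·4²·(12-4)²/(24·100000) = -16/3125 m
Load 4 — triangular load w₀=14 kN/m (0→w₀ over full span):
  y_4 = -w₀x²(L-x)²(x+2L)/(120LEI) = -14·4²·(12-4)²·(4+2·12)/(120·12·100000) = -392/140625 m
Superposition: y = Σ y_i = -113527/13500000 m ≈ -0.008409 m

y(4) = -113527/13500000 m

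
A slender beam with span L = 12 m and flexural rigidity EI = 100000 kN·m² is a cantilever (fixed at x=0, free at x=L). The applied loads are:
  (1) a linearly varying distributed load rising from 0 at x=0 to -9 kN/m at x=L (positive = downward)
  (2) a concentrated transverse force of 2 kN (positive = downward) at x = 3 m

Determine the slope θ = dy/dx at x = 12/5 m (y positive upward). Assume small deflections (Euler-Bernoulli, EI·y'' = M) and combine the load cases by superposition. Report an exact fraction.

θ(12/5) = 17064/1953125 rad

Load 1 — triangular load w₀=-9 kN/m (0→w₀ over full span):
  θ_1 = (w₀Lx²/4-w₀L²x/3-w₀x⁴/(24L))/EI = ((-9)·12·(12/5)²/4-(-9)·12²·(12/5)/3-(-9)·(12/5)⁴/(24·12))/100000 = 68931/7812500 rad
Load 2 — point force P=2 kN at a=3 m (b=L-a=9):
  θ_2 = -Px(2a-x)/(2EI)  [x≤a] = -2·(12/5)·(2·3-(12/5))/(2·100000) = -27/312500 rad
Superposition: θ = Σ θ_i = 17064/1953125 rad ≈ 0.008737 rad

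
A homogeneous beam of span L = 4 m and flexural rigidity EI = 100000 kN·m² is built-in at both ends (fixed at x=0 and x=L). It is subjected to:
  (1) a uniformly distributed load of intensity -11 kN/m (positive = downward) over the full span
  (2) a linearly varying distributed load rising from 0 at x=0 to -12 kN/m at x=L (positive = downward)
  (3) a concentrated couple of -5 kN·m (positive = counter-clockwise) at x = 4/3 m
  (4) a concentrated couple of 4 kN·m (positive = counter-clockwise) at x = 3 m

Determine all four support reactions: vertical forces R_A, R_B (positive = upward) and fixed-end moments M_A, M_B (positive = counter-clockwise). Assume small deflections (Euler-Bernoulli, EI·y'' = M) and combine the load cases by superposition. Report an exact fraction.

R_A = -3569/120 kN, M_A = -1189/60 kN·m, R_B = -4591/120 kN, M_B = 437/20 kN·m

Load 1 — uniform load w=-11 kN/m over full span:
  R_A = wL/2 = (-11)·4/2 = -22 kN
  M_A = wL²/12 = (-11)·4²/12 = -44/3 kN·m
  R_B = wL/2 = (-11)·4/2 = -22 kN
  M_B = -wL²/12 = -(-11)·4²/12 = 44/3 kN·m
Load 2 — triangular load w₀=-12 kN/m (0→w₀ over full span):
  R_A = 3w₀L/20 = 3·(-12)·4/20 = -36/5 kN
  M_A = w₀L²/30 = (-12)·4²/30 = -32/5 kN·m
  R_B = 7w₀L/20 = 7·(-12)·4/20 = -84/5 kN
  M_B = -w₀L²/20 = -(-12)·4²/20 = 48/5 kN·m
Load 3 — applied couple M₀=-5 kN·m at a=4/3 m (b=L-a=8/3):
  R_A = 6M₀ab/L³ = 6·(-5)·(4/3)·(8/3)/4³ = -5/3 kN
  M_A = M₀b(2a-b)/L² = (-5)·(8/3)·(2·(4/3)-(8/3))/4² = 0 kN·m
  R_B = -6M₀ab/L³ = -6·(-5)·(4/3)·(8/3)/4³ = 5/3 kN
  M_B = M₀a(2b-a)/L² = (-5)·(4/3)·(2·(8/3)-(4/3))/4² = -5/3 kN·m
Load 4 — applied couple M₀=4 kN·m at a=3 m (b=L-a=1):
  R_A = 6M₀ab/L³ = 6·4·3·1/4³ = 9/8 kN
  M_A = M₀b(2a-b)/L² = 4·1·(2·3-1)/4² = 5/4 kN·m
  R_B = -6M₀ab/L³ = -6·4·3·1/4³ = -9/8 kN
  M_B = M₀a(2b-a)/L² = 4·3·(2·1-3)/4² = -3/4 kN·m
Superposition: R_A = -3569/120 kN, M_A = -1189/60 kN·m, R_B = -4591/120 kN, M_B = 437/20 kN·m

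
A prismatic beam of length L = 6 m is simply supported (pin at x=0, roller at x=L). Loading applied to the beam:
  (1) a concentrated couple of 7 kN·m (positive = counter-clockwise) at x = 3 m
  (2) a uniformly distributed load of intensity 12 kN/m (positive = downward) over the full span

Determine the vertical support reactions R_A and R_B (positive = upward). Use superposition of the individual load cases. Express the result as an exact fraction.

Load 1 — applied couple M₀=7 kN·m at a=3 m (b=L-a=3):
  R_A = M₀/L = 7/6 kN
  R_B = -M₀/L = -7/6 kN
Load 2 — uniform load w=12 kN/m over full span:
  R_A = wL/2 = 12·6/2 = 36 kN
  R_B = wL/2 = 12·6/2 = 36 kN
Superposition: R_A = 223/6 kN, R_B = 209/6 kN

R_A = 223/6 kN, R_B = 209/6 kN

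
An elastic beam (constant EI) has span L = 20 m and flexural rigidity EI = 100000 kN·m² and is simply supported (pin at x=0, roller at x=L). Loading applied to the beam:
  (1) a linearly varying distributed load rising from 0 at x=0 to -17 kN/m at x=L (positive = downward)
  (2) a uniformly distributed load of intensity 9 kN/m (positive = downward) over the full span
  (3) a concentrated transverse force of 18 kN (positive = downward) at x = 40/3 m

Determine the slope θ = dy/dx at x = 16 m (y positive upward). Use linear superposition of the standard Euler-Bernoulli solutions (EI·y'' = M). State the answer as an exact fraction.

θ(16) = 614/140625 rad

Load 1 — triangular load w₀=-17 kN/m (0→w₀ over full span):
  θ_1 = -w₀(7L⁴-30L²x²+15x⁴)/(360LEI) = -(-17)·(7·20⁴-30·20²·16²+15·16⁴)/(360·20·100000) = -12869/562500 rad
Load 2 — uniform load w=9 kN/m over full span:
  θ_2 = -w(L³-6Lx²+4x³)/(24EI) = -9·(20³-6·20·16²+4·16³)/(24·100000) = 297/12500 rad
Load 3 — point force P=18 kN at a=40/3 m (b=L-a=20/3):
  θ_3 = -Pa(2L²-6Lx+3x²+a²)/(6LEI)  [x>a] = -18·(40/3)·(2·20²-6·20·16+3·16²+(40/3)²)/(6·20·100000) = 98/28125 rad
Superposition: θ = Σ θ_i = 614/140625 rad ≈ 0.004366 rad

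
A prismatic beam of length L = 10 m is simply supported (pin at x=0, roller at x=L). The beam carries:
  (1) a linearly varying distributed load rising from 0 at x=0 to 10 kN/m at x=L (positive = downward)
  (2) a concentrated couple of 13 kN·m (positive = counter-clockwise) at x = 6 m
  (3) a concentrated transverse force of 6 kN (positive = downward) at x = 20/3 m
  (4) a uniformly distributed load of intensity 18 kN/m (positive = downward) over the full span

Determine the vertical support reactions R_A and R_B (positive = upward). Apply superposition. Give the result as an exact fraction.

R_A = 3299/30 kN, R_B = 3781/30 kN

Load 1 — triangular load w₀=10 kN/m (0→w₀ over full span):
  R_A = w₀L/6 = 10·10/6 = 50/3 kN
  R_B = w₀L/3 = 10·10/3 = 100/3 kN
Load 2 — applied couple M₀=13 kN·m at a=6 m (b=L-a=4):
  R_A = M₀/L = 13/10 kN
  R_B = -M₀/L = -13/10 kN
Load 3 — point force P=6 kN at a=20/3 m (b=L-a=10/3):
  R_A = Pb/L = 6·(10/3)/10 = 2 kN
  R_B = Pa/L = 6·(20/3)/10 = 4 kN
Load 4 — uniform load w=18 kN/m over full span:
  R_A = wL/2 = 18·10/2 = 90 kN
  R_B = wL/2 = 18·10/2 = 90 kN
Superposition: R_A = 3299/30 kN, R_B = 3781/30 kN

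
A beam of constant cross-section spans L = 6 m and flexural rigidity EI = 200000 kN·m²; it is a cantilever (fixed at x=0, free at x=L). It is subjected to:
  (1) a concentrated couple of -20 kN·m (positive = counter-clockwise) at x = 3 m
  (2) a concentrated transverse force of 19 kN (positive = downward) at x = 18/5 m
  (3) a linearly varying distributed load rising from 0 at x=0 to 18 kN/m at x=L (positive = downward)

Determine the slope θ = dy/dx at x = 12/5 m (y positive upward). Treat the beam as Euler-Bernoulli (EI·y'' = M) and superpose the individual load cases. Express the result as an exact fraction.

Load 1 — applied couple M₀=-20 kN·m at a=3 m (b=L-a=3):
  θ_1 = M₀x/EI  [x≤a] = (-20)·(12/5)/200000 = -3/12500 rad
Load 2 — point force P=19 kN at a=18/5 m (b=L-a=12/5):
  θ_2 = -Px(2a-x)/(2EI)  [x≤a] = -19·(12/5)·(2·(18/5)-(12/5))/(2·200000) = -171/312500 rad
Load 3 — triangular load w₀=18 kN/m (0→w₀ over full span):
  θ_3 = (w₀Lx²/4-w₀L²x/3-w₀x⁴/(24L))/EI = (18·6·(12/5)²/4-18·6²·(12/5)/3-18·(12/5)⁴/(24·6))/200000 = -14337/7812500 rad
Superposition: θ = Σ θ_i = -20487/7812500 rad ≈ -0.002622 rad

θ(12/5) = -20487/7812500 rad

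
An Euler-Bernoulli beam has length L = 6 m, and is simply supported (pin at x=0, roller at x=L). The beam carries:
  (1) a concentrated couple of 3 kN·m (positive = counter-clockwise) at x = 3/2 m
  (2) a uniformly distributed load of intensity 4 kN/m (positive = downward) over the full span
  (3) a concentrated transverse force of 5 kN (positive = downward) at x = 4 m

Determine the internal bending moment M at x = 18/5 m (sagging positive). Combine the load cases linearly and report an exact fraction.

Load 1 — applied couple M₀=3 kN·m at a=3/2 m (b=L-a=9/2):
  M_1 = M₀x/L - M₀  [x>a] = 3·(18/5)/6 - 3 = -6/5 kN·m
Load 2 — uniform load w=4 kN/m over full span:
  M_2 = wx(L-x)/2 = 4·(18/5)·(6-(18/5))/2 = 432/25 kN·m
Load 3 — point force P=5 kN at a=4 m (b=L-a=2):
  M_3 = Pbx/L  [x≤a] = 5·2·(18/5)/6 = 6 kN·m
Superposition: M = Σ M_i = 552/25 kN·m ≈ 22.080000 kN·m

M(18/5) = 552/25 kN·m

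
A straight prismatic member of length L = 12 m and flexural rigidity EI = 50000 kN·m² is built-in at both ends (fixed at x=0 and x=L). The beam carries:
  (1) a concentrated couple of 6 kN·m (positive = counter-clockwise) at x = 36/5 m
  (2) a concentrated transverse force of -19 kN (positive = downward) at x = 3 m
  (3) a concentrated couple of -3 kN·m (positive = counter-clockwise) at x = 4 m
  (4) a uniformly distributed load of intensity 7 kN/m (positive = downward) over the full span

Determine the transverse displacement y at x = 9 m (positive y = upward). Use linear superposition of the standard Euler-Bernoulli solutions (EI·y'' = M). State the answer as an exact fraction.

y(9) = -11577/3200000 m

Load 1 — applied couple M₀=6 kN·m at a=36/5 m (b=L-a=24/5):
  y_1 = (R_Ax³/6 - M_Ax²/2 - M₀(x-a)²/2)/EI  [x>a] with R_A=18/25, M_A=48/25 = ((18/25)·9³/6 - (48/25)·9²/2 - 6·(9-(36/5))²/2)/50000 = 0 m
Load 2 — point force P=-19 kN at a=3 m (b=L-a=9):
  y_2 = -Pa²(L-x)²(3bL-(3b+a)(L-x))/(6L³EI)  [x>a] = -(-19)·3²·(12-9)²·(3·9·12-(3·9+3)·(12-9))/(6·12³·50000) = 2223/3200000 m
Load 3 — applied couple M₀=-3 kN·m at a=4 m (b=L-a=8):
  y_3 = (R_Ax³/6 - M_Ax²/2 - M₀(x-a)²/2)/EI  [x>a] with R_A=-1/3, M_A=0 = ((-1/3)·9³/6 - 0·9²/2 - (-3)·(9-4)²/2)/50000 = -3/50000 m
Load 4 — uniform load w=7 kN/m over full span:
  y_4 = -wx²(L-x)²/(24EI) = -7·9²·(12-9)²/(24·50000) = -1701/400000 m
Superposition: y = Σ y_i = -11577/3200000 m ≈ -0.003618 m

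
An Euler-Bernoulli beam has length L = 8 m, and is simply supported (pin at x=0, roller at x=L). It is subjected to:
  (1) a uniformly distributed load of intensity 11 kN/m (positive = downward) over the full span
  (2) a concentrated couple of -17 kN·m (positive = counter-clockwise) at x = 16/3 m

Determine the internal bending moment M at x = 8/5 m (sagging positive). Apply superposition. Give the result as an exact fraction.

Load 1 — uniform load w=11 kN/m over full span:
  M_1 = wx(L-x)/2 = 11·(8/5)·(8-(8/5))/2 = 1408/25 kN·m
Load 2 — applied couple M₀=-17 kN·m at a=16/3 m (b=L-a=8/3):
  M_2 = M₀x/L  [x≤a] = (-17)·(8/5)/8 = -17/5 kN·m
Superposition: M = Σ M_i = 1323/25 kN·m ≈ 52.920000 kN·m

M(8/5) = 1323/25 kN·m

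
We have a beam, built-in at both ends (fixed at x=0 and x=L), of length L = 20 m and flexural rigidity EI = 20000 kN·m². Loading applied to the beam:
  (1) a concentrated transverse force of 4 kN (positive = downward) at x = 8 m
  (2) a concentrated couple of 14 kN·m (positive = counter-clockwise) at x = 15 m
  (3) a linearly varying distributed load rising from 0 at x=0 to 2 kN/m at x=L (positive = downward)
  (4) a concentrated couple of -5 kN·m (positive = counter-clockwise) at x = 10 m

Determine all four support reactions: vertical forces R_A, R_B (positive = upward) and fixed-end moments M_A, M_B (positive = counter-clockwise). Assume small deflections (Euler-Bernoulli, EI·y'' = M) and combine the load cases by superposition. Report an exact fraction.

Load 1 — point force P=4 kN at a=8 m (b=L-a=12):
  R_A = Pb²(3a+b)/L³ = 4·12²·(3·8+12)/20³ = 324/125 kN
  M_A = Pab²/L² = 4·8·12²/20² = 288/25 kN·m
  R_B = Pa²(a+3b)/L³ = 4·8²·(8+3·12)/20³ = 176/125 kN
  M_B = -Pa²b/L² = -4·8²·12/20² = -192/25 kN·m
Load 2 — applied couple M₀=14 kN·m at a=15 m (b=L-a=5):
  R_A = 6M₀ab/L³ = 6·14·15·5/20³ = 63/80 kN
  M_A = M₀b(2a-b)/L² = 14·5·(2·15-5)/20² = 35/8 kN·m
  R_B = -6M₀ab/L³ = -6·14·15·5/20³ = -63/80 kN
  M_B = M₀a(2b-a)/L² = 14·15·(2·5-15)/20² = -21/8 kN·m
Load 3 — triangular load w₀=2 kN/m (0→w₀ over full span):
  R_A = 3w₀L/20 = 3·2·20/20 = 6 kN
  M_A = w₀L²/30 = 2·20²/30 = 80/3 kN·m
  R_B = 7w₀L/20 = 7·2·20/20 = 14 kN
  M_B = -w₀L²/20 = -2·20²/20 = -40 kN·m
Load 4 — applied couple M₀=-5 kN·m at a=10 m (b=L-a=10):
  R_A = 6M₀ab/L³ = 6·(-5)·10·10/20³ = -3/8 kN
  M_A = M₀b(2a-b)/L² = (-5)·10·(2·10-10)/20² = -5/4 kN·m
  R_B = -6M₀ab/L³ = -6·(-5)·10·10/20³ = 3/8 kN
  M_B = M₀a(2b-a)/L² = (-5)·10·(2·10-10)/20² = -5/4 kN·m
Superposition: R_A = 18009/2000 kN, M_A = 24787/600 kN·m, R_B = 29991/2000 kN, M_B = -10311/200 kN·m

R_A = 18009/2000 kN, M_A = 24787/600 kN·m, R_B = 29991/2000 kN, M_B = -10311/200 kN·m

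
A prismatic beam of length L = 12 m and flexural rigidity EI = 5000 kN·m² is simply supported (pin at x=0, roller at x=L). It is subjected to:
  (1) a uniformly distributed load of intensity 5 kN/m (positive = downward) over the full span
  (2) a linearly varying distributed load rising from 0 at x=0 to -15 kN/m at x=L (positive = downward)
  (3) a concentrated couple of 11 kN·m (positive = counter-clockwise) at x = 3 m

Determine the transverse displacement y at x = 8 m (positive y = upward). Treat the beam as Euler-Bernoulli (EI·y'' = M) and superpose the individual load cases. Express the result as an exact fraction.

y(8) = 12631/90000 m

Load 1 — uniform load w=5 kN/m over full span:
  y_1 = -wx(L³-2Lx²+x³)/(24EI) = -5·8·(12³-2·12·8²+8³)/(24·5000) = -88/375 m
Load 2 — triangular load w₀=-15 kN/m (0→w₀ over full span):
  y_2 = -w₀x(7L⁴-10L²x²+3x⁴)/(360LEI) = -(-15)·8·(7·12⁴-10·12²·8²+3·8⁴)/(360·12·5000) = 136/375 m
Load 3 — applied couple M₀=11 kN·m at a=3 m (b=L-a=9):
  y_3 = (M₀x³/(6L)-M₀(x-a)²/2+C₁x)/EI  [x>a] with C₁=M₀(3b²-L²)/(6L)=121/8 = (11·8³/(6·12)-11·(8-3)²/2+(121/8)·8)/5000 = 1111/90000 m
Superposition: y = Σ y_i = 12631/90000 m ≈ 0.140344 m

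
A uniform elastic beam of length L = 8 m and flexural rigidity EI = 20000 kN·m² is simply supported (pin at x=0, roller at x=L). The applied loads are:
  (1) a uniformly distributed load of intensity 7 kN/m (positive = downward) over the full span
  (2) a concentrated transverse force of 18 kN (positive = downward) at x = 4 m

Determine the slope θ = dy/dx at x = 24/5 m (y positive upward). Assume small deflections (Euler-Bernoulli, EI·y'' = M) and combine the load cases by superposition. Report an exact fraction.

Load 1 — uniform load w=7 kN/m over full span:
  θ_1 = -w(L³-6Lx²+4x³)/(24EI) = -7·(8³-6·8·(24/5)²+4·(24/5)³)/(24·20000) = 518/234375 rad
Load 2 — point force P=18 kN at a=4 m (b=L-a=4):
  θ_2 = -Pa(2L²-6Lx+3x²+a²)/(6LEI)  [x>a] = -18·4·(2·8²-6·8·(24/5)+3·(24/5)²+4²)/(6·8·20000) = 81/62500 rad
Superposition: θ = Σ θ_i = 3287/937500 rad ≈ 0.003506 rad

θ(24/5) = 3287/937500 rad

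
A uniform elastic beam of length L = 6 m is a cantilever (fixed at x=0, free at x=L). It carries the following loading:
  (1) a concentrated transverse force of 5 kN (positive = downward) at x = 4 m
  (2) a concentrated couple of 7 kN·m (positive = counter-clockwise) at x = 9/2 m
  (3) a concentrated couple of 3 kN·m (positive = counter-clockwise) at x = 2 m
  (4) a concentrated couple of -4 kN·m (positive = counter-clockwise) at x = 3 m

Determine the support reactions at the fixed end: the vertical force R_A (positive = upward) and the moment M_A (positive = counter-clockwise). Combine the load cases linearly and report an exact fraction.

Load 1 — point force P=5 kN at a=4 m (b=L-a=2):
  R_A = P = 5 kN
  M_A = Pa = 5·4 = 20 kN·m
Load 2 — applied couple M₀=7 kN·m at a=9/2 m (b=L-a=3/2):
  R_A = 0 kN
  M_A = -M₀ = -7 kN·m
Load 3 — applied couple M₀=3 kN·m at a=2 m (b=L-a=4):
  R_A = 0 kN
  M_A = -M₀ = -3 kN·m
Load 4 — applied couple M₀=-4 kN·m at a=3 m (b=L-a=3):
  R_A = 0 kN
  M_A = -M₀ = -(-4) = 4 kN·m
Superposition: R_A = 5 kN, M_A = 14 kN·m

R_A = 5 kN, M_A = 14 kN·m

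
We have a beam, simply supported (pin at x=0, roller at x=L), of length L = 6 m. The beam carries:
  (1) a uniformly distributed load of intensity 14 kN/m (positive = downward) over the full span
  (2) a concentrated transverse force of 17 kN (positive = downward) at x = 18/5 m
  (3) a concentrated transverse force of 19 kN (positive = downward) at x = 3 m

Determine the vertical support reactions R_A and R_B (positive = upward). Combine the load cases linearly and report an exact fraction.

R_A = 583/10 kN, R_B = 617/10 kN

Load 1 — uniform load w=14 kN/m over full span:
  R_A = wL/2 = 14·6/2 = 42 kN
  R_B = wL/2 = 14·6/2 = 42 kN
Load 2 — point force P=17 kN at a=18/5 m (b=L-a=12/5):
  R_A = Pb/L = 17·(12/5)/6 = 34/5 kN
  R_B = Pa/L = 17·(18/5)/6 = 51/5 kN
Load 3 — point force P=19 kN at a=3 m (b=L-a=3):
  R_A = Pb/L = 19·3/6 = 19/2 kN
  R_B = Pa/L = 19·3/6 = 19/2 kN
Superposition: R_A = 583/10 kN, R_B = 617/10 kN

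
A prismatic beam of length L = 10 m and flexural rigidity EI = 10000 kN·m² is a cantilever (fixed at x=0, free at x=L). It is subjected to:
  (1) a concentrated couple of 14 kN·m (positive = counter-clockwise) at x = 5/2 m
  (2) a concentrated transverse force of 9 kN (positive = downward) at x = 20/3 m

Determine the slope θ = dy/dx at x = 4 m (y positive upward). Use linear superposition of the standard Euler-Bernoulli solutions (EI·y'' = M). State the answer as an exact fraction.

Load 1 — applied couple M₀=14 kN·m at a=5/2 m (b=L-a=15/2):
  θ_1 = M₀a/EI  [x>a] = 14·(5/2)/10000 = 7/2000 rad
Load 2 — point force P=9 kN at a=20/3 m (b=L-a=10/3):
  θ_2 = -Px(2a-x)/(2EI)  [x≤a] = -9·4·(2·(20/3)-4)/(2·10000) = -21/1250 rad
Superposition: θ = Σ θ_i = -133/10000 rad ≈ -0.013300 rad

θ(4) = -133/10000 rad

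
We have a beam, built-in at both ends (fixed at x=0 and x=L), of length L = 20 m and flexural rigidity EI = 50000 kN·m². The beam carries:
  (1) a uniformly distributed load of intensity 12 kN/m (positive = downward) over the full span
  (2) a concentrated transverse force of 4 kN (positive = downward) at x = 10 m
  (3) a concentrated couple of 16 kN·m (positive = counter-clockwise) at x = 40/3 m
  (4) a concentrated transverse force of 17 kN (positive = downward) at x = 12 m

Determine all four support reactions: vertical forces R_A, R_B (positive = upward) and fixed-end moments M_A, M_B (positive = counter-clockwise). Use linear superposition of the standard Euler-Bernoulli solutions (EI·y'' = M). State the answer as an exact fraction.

Load 1 — uniform load w=12 kN/m over full span:
  R_A = wL/2 = 12·20/2 = 120 kN
  M_A = wL²/12 = 12·20²/12 = 400 kN·m
  R_B = wL/2 = 12·20/2 = 120 kN
  M_B = -wL²/12 = -12·20²/12 = -400 kN·m
Load 2 — point force P=4 kN at a=10 m (b=L-a=10):
  R_A = Pb²(3a+b)/L³ = 4·10²·(3·10+10)/20³ = 2 kN
  M_A = Pab²/L² = 4·10·10²/20² = 10 kN·m
  R_B = Pa²(a+3b)/L³ = 4·10²·(10+3·10)/20³ = 2 kN
  M_B = -Pa²b/L² = -4·10²·10/20² = -10 kN·m
Load 3 — applied couple M₀=16 kN·m at a=40/3 m (b=L-a=20/3):
  R_A = 6M₀ab/L³ = 6·16·(40/3)·(20/3)/20³ = 16/15 kN
  M_A = M₀b(2a-b)/L² = 16·(20/3)·(2·(40/3)-(20/3))/20² = 16/3 kN·m
  R_B = -6M₀ab/L³ = -6·16·(40/3)·(20/3)/20³ = -16/15 kN
  M_B = M₀a(2b-a)/L² = 16·(40/3)·(2·(20/3)-(40/3))/20² = 0 kN·m
Load 4 — point force P=17 kN at a=12 m (b=L-a=8):
  R_A = Pb²(3a+b)/L³ = 17·8²·(3·12+8)/20³ = 748/125 kN
  M_A = Pab²/L² = 17·12·8²/20² = 816/25 kN·m
  R_B = Pa²(a+3b)/L³ = 17·12²·(12+3·8)/20³ = 1377/125 kN
  M_B = -Pa²b/L² = -17·12²·8/20² = -1224/25 kN·m
Superposition: R_A = 48394/375 kN, M_A = 33598/75 kN·m, R_B = 49481/375 kN, M_B = -11474/25 kN·m

R_A = 48394/375 kN, M_A = 33598/75 kN·m, R_B = 49481/375 kN, M_B = -11474/25 kN·m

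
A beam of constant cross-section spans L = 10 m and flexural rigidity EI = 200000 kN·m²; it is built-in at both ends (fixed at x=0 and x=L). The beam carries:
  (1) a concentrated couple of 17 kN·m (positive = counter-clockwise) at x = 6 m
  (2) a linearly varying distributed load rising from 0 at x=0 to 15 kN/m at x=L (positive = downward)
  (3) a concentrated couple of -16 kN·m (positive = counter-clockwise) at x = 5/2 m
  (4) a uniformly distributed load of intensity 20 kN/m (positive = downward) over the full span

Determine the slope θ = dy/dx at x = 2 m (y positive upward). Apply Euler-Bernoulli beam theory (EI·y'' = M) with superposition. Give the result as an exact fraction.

θ(2) = -7237/6250000 rad

Load 1 — applied couple M₀=17 kN·m at a=6 m (b=L-a=4):
  θ_1 = (R_Ax²/2 - M_Ax)/EI  [x≤a] with R_A=306/125, M_A=136/25 = ((306/125)·2²/2 - (136/25)·2)/200000 = -187/6250000 rad
Load 2 — triangular load w₀=15 kN/m (0→w₀ over full span):
  θ_2 = -w₀(2x(L-x)(L-2x)(x+2L)+x²(L-x)²)/(120LEI) = -15·(2·2·(10-2)·(10-2·2)·(2+2·10)+2²·(10-2)²)/(120·10·200000) = -7/25000 rad
Load 3 — applied couple M₀=-16 kN·m at a=5/2 m (b=L-a=15/2):
  θ_3 = (R_Ax²/2 - M_Ax)/EI  [x≤a] with R_A=-9/5, M_A=3 = ((-9/5)·2²/2 - 3·2)/200000 = -3/62500 rad
Load 4 — uniform load w=20 kN/m over full span:
  θ_4 = -wx(L-x)(L-2x)/(12EI) = -20·2·(10-2)·(10-2·2)/(12·200000) = -1/1250 rad
Superposition: θ = Σ θ_i = -7237/6250000 rad ≈ -0.001158 rad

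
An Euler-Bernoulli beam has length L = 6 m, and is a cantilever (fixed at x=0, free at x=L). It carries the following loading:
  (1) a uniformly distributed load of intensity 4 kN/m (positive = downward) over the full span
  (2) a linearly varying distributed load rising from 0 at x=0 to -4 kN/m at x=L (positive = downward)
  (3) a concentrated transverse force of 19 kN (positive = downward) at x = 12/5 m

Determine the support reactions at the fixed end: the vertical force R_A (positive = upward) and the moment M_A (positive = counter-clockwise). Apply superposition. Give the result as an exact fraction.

Load 1 — uniform load w=4 kN/m over full span:
  R_A = wL = 4·6 = 24 kN
  M_A = wL²/2 = 4·6²/2 = 72 kN·m
Load 2 — triangular load w₀=-4 kN/m (0→w₀ over full span):
  R_A = w₀L/2 = (-4)·6/2 = -12 kN
  M_A = w₀L²/3 = (-4)·6²/3 = -48 kN·m
Load 3 — point force P=19 kN at a=12/5 m (b=L-a=18/5):
  R_A = P = 19 kN
  M_A = Pa = 19·(12/5) = 228/5 kN·m
Superposition: R_A = 31 kN, M_A = 348/5 kN·m

R_A = 31 kN, M_A = 348/5 kN·m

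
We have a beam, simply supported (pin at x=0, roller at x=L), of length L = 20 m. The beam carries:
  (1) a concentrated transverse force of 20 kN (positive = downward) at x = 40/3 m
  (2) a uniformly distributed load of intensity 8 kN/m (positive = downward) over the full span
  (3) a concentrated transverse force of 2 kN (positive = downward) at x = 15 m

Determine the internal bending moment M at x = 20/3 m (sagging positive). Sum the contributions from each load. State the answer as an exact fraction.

Load 1 — point force P=20 kN at a=40/3 m (b=L-a=20/3):
  M_1 = Pbx/L  [x≤a] = 20·(20/3)·(20/3)/20 = 400/9 kN·m
Load 2 — uniform load w=8 kN/m over full span:
  M_2 = wx(L-x)/2 = 8·(20/3)·(20-(20/3))/2 = 3200/9 kN·m
Load 3 — point force P=2 kN at a=15 m (b=L-a=5):
  M_3 = Pbx/L  [x≤a] = 2·5·(20/3)/20 = 10/3 kN·m
Superposition: M = Σ M_i = 1210/3 kN·m ≈ 403.333333 kN·m

M(20/3) = 1210/3 kN·m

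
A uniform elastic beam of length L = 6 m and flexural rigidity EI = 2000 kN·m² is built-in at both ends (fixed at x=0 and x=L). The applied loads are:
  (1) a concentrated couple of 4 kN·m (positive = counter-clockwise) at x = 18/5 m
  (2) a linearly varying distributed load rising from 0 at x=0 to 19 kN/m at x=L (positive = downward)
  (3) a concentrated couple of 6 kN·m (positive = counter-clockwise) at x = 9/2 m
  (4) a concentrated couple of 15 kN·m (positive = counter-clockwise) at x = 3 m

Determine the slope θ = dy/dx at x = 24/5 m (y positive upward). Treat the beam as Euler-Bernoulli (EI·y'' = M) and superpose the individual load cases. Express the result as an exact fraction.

θ(24/5) = 11241/1250000 rad

Load 1 — applied couple M₀=4 kN·m at a=18/5 m (b=L-a=12/5):
  θ_1 = (R_Ax²/2 - M_Ax - M₀(x-a))/EI  [x>a] with R_A=24/25, M_A=32/25 = ((24/25)·(24/5)²/2 - (32/25)·(24/5) - 4·((24/5)-(18/5)))/2000 = 9/156250 rad
Load 2 — triangular load w₀=19 kN/m (0→w₀ over full span):
  θ_2 = -w₀(2x(L-x)(L-2x)(x+2L)+x²(L-x)²)/(120LEI) = -19·(2·(24/5)·(6-(24/5))·(6-2·(24/5))·((24/5)+2·6)+(24/5)²·(6-(24/5))²)/(120·6·2000) = 684/78125 rad
Load 3 — applied couple M₀=6 kN·m at a=9/2 m (b=L-a=3/2):
  θ_3 = (R_Ax²/2 - M_Ax - M₀(x-a))/EI  [x>a] with R_A=9/8, M_A=15/8 = ((9/8)·(24/5)²/2 - (15/8)·(24/5) - 6·((24/5)-(9/2)))/2000 = 27/25000 rad
Load 4 — applied couple M₀=15 kN·m at a=3 m (b=L-a=3):
  θ_4 = (R_Ax²/2 - M_Ax - M₀(x-a))/EI  [x>a] with R_A=15/4, M_A=15/4 = ((15/4)·(24/5)²/2 - (15/4)·(24/5) - 15·((24/5)-3))/2000 = -9/10000 rad
Superposition: θ = Σ θ_i = 11241/1250000 rad ≈ 0.008993 rad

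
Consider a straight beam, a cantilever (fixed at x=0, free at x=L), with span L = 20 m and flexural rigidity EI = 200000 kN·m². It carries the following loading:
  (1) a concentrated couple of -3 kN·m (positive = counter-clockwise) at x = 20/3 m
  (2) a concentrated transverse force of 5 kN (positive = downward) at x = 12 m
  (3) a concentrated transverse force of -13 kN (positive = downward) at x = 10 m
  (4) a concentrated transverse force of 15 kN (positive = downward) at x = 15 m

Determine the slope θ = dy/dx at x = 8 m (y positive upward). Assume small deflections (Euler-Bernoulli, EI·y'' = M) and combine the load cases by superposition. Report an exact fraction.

Load 1 — applied couple M₀=-3 kN·m at a=20/3 m (b=L-a=40/3):
  θ_1 = M₀a/EI  [x>a] = (-3)·(20/3)/200000 = -1/10000 rad
Load 2 — point force P=5 kN at a=12 m (b=L-a=8):
  θ_2 = -Px(2a-x)/(2EI)  [x≤a] = -5·8·(2·12-8)/(2·200000) = -1/625 rad
Load 3 — point force P=-13 kN at a=10 m (b=L-a=10):
  θ_3 = -Px(2a-x)/(2EI)  [x≤a] = -(-13)·8·(2·10-8)/(2·200000) = 39/12500 rad
Load 4 — point force P=15 kN at a=15 m (b=L-a=5):
  θ_4 = -Px(2a-x)/(2EI)  [x≤a] = -15·8·(2·15-8)/(2·200000) = -33/5000 rad
Superposition: θ = Σ θ_i = -259/50000 rad ≈ -0.005180 rad

θ(8) = -259/50000 rad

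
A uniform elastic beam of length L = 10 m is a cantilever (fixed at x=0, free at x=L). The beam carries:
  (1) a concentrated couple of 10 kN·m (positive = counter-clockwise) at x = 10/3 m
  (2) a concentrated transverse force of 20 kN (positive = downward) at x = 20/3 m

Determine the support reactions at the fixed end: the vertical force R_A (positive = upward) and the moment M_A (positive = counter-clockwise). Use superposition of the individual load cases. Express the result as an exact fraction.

R_A = 20 kN, M_A = 370/3 kN·m

Load 1 — applied couple M₀=10 kN·m at a=10/3 m (b=L-a=20/3):
  R_A = 0 kN
  M_A = -M₀ = -10 kN·m
Load 2 — point force P=20 kN at a=20/3 m (b=L-a=10/3):
  R_A = P = 20 kN
  M_A = Pa = 20·(20/3) = 400/3 kN·m
Superposition: R_A = 20 kN, M_A = 370/3 kN·m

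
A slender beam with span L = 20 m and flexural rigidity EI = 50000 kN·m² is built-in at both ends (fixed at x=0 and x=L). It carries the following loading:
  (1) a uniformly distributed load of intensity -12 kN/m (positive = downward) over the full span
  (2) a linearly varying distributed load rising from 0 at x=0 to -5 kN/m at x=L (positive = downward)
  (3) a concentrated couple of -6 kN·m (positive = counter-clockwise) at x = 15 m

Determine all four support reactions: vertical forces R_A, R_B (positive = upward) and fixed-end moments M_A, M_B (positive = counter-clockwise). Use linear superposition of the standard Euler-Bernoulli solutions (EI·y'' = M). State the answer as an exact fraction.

Load 1 — uniform load w=-12 kN/m over full span:
  R_A = wL/2 = (-12)·20/2 = -120 kN
  M_A = wL²/12 = (-12)·20²/12 = -400 kN·m
  R_B = wL/2 = (-12)·20/2 = -120 kN
  M_B = -wL²/12 = -(-12)·20²/12 = 400 kN·m
Load 2 — triangular load w₀=-5 kN/m (0→w₀ over full span):
  R_A = 3w₀L/20 = 3·(-5)·20/20 = -15 kN
  M_A = w₀L²/30 = (-5)·20²/30 = -200/3 kN·m
  R_B = 7w₀L/20 = 7·(-5)·20/20 = -35 kN
  M_B = -w₀L²/20 = -(-5)·20²/20 = 100 kN·m
Load 3 — applied couple M₀=-6 kN·m at a=15 m (b=L-a=5):
  R_A = 6M₀ab/L³ = 6·(-6)·15·5/20³ = -27/80 kN
  M_A = M₀b(2a-b)/L² = (-6)·5·(2·15-5)/20² = -15/8 kN·m
  R_B = -6M₀ab/L³ = -6·(-6)·15·5/20³ = 27/80 kN
  M_B = M₀a(2b-a)/L² = (-6)·15·(2·5-15)/20² = 9/8 kN·m
Superposition: R_A = -10827/80 kN, M_A = -11245/24 kN·m, R_B = -12373/80 kN, M_B = 4009/8 kN·m

R_A = -10827/80 kN, M_A = -11245/24 kN·m, R_B = -12373/80 kN, M_B = 4009/8 kN·m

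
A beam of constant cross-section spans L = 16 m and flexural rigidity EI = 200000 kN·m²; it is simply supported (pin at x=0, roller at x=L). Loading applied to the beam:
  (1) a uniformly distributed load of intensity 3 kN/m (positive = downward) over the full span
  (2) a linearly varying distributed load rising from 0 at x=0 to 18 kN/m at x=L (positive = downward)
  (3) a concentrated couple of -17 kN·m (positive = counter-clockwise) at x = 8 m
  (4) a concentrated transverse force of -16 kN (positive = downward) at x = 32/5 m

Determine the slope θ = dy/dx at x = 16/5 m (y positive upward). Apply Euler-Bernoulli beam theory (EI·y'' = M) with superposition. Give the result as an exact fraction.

Load 1 — uniform load w=3 kN/m over full span:
  θ_1 = -w(L³-6Lx²+4x³)/(24EI) = -3·(16³-6·16·(16/5)²+4·(16/5)³)/(24·200000) = -792/390625 rad
Load 2 — triangular load w₀=18 kN/m (0→w₀ over full span):
  θ_2 = -w₀(7L⁴-30L²x²+15x⁴)/(360LEI) = -18·(7·16⁴-30·16²·(16/5)²+15·(16/5)⁴)/(360·16·200000) = -11648/1953125 rad
Load 3 — applied couple M₀=-17 kN·m at a=8 m (b=L-a=8):
  θ_3 = (M₀x²/(2L)+C₁)/EI  [x≤a] with C₁=M₀(3b²-L²)/(6L)=34/3 = ((-17)·(16/5)²/(2·16)+(34/3))/200000 = 221/7500000 rad
Load 4 — point force P=-16 kN at a=32/5 m (b=L-a=48/5):
  θ_4 = -Pb(L²-b²-3x²)/(6LEI)  [x≤a] = -(-16)·(48/5)·(16²-(48/5)²-3·(16/5)²)/(6·16·200000) = 416/390625 rad
Superposition: θ = Σ θ_i = -1293163/187500000 rad ≈ -0.006897 rad

θ(16/5) = -1293163/187500000 rad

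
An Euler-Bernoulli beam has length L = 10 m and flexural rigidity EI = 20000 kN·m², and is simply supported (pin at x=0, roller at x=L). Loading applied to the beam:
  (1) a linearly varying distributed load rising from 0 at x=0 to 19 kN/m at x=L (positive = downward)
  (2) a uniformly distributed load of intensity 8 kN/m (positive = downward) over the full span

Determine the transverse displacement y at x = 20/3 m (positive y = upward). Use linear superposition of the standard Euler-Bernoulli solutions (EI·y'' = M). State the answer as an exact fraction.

y(20/3) = -587/5832 m

Load 1 — triangular load w₀=19 kN/m (0→w₀ over full span):
  y_1 = -w₀x(7L⁴-10L²x²+3x⁴)/(360LEI) = -19·(20/3)·(7·10⁴-10·10²·(20/3)²+3·(20/3)⁴)/(360·10·20000) = -323/5832 m
Load 2 — uniform load w=8 kN/m over full span:
  y_2 = -wx(L³-2Lx²+x³)/(24EI) = -8·(20/3)·(10³-2·10·(20/3)²+(20/3)³)/(24·20000) = -11/243 m
Superposition: y = Σ y_i = -587/5832 m ≈ -0.100652 m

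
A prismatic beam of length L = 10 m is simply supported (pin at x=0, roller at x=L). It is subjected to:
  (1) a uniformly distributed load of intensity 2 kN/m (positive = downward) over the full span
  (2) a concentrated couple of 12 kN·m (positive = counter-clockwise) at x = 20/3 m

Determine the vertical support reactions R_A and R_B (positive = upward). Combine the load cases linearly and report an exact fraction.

R_A = 56/5 kN, R_B = 44/5 kN

Load 1 — uniform load w=2 kN/m over full span:
  R_A = wL/2 = 2·10/2 = 10 kN
  R_B = wL/2 = 2·10/2 = 10 kN
Load 2 — applied couple M₀=12 kN·m at a=20/3 m (b=L-a=10/3):
  R_A = M₀/L = 12/10 = 6/5 kN
  R_B = -M₀/L = -12/10 = -6/5 kN
Superposition: R_A = 56/5 kN, R_B = 44/5 kN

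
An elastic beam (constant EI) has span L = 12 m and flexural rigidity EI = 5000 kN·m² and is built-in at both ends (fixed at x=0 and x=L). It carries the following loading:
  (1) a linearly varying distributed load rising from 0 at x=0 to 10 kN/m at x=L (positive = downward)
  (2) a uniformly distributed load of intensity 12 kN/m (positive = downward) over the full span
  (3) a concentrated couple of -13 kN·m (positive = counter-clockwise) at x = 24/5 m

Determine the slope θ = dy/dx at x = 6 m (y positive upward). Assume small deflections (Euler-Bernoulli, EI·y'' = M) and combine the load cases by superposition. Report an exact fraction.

θ(6) = -303/125000 rad

Load 1 — triangular load w₀=10 kN/m (0→w₀ over full span):
  θ_1 = -w₀(2x(L-x)(L-2x)(x+2L)+x²(L-x)²)/(120LEI) = -10·(2·6·(12-6)·(12-2·6)·(6+2·12)+6²·(12-6)²)/(120·12·5000) = -9/5000 rad
Load 2 — uniform load w=12 kN/m over full span:
  θ_2 = -wx(L-x)(L-2x)/(12EI) = -12·6·(12-6)·(12-2·6)/(12·5000) = 0 rad
Load 3 — applied couple M₀=-13 kN·m at a=24/5 m (b=L-a=36/5):
  θ_3 = (R_Ax²/2 - M_Ax - M₀(x-a))/EI  [x>a] with R_A=-39/25, M_A=-39/25 = ((-39/25)·6²/2 - (-39/25)·6 - (-13)·(6-(24/5)))/5000 = -39/62500 rad
Superposition: θ = Σ θ_i = -303/125000 rad ≈ -0.002424 rad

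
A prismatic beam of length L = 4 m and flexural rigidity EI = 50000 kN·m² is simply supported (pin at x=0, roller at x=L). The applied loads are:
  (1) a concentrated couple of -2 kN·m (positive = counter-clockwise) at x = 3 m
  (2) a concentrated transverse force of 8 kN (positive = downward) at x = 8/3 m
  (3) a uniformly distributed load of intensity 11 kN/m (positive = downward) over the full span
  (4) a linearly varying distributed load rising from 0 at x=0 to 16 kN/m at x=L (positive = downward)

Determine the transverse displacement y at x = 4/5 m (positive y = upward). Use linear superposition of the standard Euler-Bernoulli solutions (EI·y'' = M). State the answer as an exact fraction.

y(4/5) = -51652549/63281250000 m

Load 1 — applied couple M₀=-2 kN·m at a=3 m (b=L-a=1):
  y_1 = (M₀x³/(6L)+C₁x)/EI  [x≤a] with C₁=M₀(3b²-L²)/(6L)=13/12 = ((-2)·(4/5)³/(6·4)+(13/12)·(4/5))/50000 = 103/6250000 m
Load 2 — point force P=8 kN at a=8/3 m (b=L-a=4/3):
  y_2 = -Pbx(L²-b²-x²)/(6LEI)  [x≤a] = -8·(4/3)·(4/5)·(4²-(4/3)²-(4/5)²)/(6·4·50000) = -3056/31640625 m
Load 3 — uniform load w=11 kN/m over full span:
  y_3 = -wx(L³-2Lx²+x³)/(24EI) = -11·(4/5)·(4³-2·4·(4/5)²+(4/5)³)/(24·50000) = -2552/5859375 m
Load 4 — triangular load w₀=16 kN/m (0→w₀ over full span):
  y_4 = -w₀x(7L⁴-10L²x²+3x⁴)/(360LEI) = -16·(4/5)·(7·4⁴-10·4²·(4/5)²+3·(4/5)⁴)/(360·4·50000) = -44032/146484375 m
Superposition: y = Σ y_i = -51652549/63281250000 m ≈ -0.000816 m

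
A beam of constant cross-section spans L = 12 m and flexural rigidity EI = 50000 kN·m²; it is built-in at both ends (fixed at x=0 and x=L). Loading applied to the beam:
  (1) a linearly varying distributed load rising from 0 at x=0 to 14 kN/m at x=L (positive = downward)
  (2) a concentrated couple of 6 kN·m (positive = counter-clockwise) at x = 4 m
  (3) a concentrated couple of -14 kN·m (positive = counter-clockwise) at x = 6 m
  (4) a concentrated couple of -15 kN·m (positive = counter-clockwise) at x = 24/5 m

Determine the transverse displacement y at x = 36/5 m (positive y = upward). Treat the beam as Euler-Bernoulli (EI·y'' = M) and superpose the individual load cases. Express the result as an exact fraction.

y(36/5) = -372783/48828125 m

Load 1 — triangular load w₀=14 kN/m (0→w₀ over full span):
  y_1 = -w₀x²(L-x)²(x+2L)/(120LEI) = -14·(36/5)²·(12-(36/5))²·((36/5)+2·12)/(120·12·50000) = -353808/48828125 m
Load 2 — applied couple M₀=6 kN·m at a=4 m (b=L-a=8):
  y_2 = (R_Ax³/6 - M_Ax²/2 - M₀(x-a)²/2)/EI  [x>a] with R_A=2/3, M_A=0 = ((2/3)·(36/5)³/6 - 0·(36/5)²/2 - 6·((36/5)-4)²/2)/50000 = 84/390625 m
Load 3 — applied couple M₀=-14 kN·m at a=6 m (b=L-a=6):
  y_3 = (R_Ax³/6 - M_Ax²/2 - M₀(x-a)²/2)/EI  [x>a] with R_A=-7/4, M_A=-7/2 = ((-7/4)·(36/5)³/6 - (-7/2)·(36/5)²/2 - (-14)·((36/5)-6)²/2)/50000 = -63/390625 m
Load 4 — applied couple M₀=-15 kN·m at a=24/5 m (b=L-a=36/5):
  y_4 = (R_Ax³/6 - M_Ax²/2 - M₀(x-a)²/2)/EI  [x>a] with R_A=-9/5, M_A=-9/5 = ((-9/5)·(36/5)³/6 - (-9/5)·(36/5)²/2 - (-15)·((36/5)-(24/5))²/2)/50000 = -864/1953125 m
Superposition: y = Σ y_i = -372783/48828125 m ≈ -0.007635 m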